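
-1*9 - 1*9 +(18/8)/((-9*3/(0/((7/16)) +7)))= -223/12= -18.58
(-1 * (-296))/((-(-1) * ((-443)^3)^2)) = 296/7558269224026249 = 0.00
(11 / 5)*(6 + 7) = 143 / 5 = 28.60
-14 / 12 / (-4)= 7 / 24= 0.29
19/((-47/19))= -361/47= -7.68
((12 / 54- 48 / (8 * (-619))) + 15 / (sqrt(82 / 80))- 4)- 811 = -799.95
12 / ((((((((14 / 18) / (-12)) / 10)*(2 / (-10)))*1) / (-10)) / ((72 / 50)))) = -933120 / 7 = -133302.86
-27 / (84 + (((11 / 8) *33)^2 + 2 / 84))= -36288 / 2880077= -0.01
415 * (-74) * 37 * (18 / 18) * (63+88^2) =-8870859890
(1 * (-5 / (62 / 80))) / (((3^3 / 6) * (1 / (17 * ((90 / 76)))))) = -17000 / 589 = -28.86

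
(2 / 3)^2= 4 / 9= 0.44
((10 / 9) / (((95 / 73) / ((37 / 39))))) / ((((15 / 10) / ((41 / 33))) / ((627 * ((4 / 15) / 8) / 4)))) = 110741 / 31590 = 3.51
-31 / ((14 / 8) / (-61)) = 7564 / 7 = 1080.57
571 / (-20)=-28.55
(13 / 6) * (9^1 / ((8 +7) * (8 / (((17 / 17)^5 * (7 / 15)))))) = 91 / 1200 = 0.08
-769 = -769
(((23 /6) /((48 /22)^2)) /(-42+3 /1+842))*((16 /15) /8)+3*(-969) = -5500508867 /1892160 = -2907.00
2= 2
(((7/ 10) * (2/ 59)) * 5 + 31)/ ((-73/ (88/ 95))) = -161568/ 409165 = -0.39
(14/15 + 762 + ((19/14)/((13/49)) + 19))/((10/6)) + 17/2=156237/325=480.73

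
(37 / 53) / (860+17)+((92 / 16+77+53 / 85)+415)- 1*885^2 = -12369851537913 / 15803540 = -782726.63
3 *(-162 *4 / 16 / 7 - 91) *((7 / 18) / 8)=-1355 / 96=-14.11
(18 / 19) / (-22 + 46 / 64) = -192 / 4313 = -0.04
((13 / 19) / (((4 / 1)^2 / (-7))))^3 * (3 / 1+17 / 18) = -53503541 / 505700352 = -0.11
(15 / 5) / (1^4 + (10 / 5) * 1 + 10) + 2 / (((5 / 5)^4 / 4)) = 8.23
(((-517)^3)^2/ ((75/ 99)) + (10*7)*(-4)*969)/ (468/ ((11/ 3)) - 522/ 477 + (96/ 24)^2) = 367388665217260919991/ 2077550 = 176837460093504.81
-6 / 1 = -6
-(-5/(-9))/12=-5/108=-0.05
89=89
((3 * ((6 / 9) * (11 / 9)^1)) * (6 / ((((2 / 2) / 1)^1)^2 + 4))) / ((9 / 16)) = 704 / 135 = 5.21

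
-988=-988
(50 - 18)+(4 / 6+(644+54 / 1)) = 2192 / 3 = 730.67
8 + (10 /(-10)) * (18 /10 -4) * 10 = 30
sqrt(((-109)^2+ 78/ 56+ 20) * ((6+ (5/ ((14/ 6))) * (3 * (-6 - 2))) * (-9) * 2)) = 9 * sqrt(5887717)/ 7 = 3119.74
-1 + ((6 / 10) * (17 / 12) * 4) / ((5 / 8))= 4.44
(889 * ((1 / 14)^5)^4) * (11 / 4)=1397 / 47810431671591315177472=0.00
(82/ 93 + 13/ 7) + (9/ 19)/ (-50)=1687991/ 618450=2.73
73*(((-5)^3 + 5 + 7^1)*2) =-16498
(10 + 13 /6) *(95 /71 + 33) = 88987 /213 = 417.78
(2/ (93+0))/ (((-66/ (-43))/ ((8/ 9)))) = 344/ 27621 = 0.01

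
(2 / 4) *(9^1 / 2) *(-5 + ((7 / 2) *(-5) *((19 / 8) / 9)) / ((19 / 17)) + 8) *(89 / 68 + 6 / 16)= -37327 / 8704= -4.29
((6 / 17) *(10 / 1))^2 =3600 / 289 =12.46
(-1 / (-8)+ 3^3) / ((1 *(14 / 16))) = 31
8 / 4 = 2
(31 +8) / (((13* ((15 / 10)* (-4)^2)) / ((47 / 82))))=47 / 656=0.07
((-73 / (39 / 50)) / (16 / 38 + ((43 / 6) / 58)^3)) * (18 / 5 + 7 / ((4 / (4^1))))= -10326872327040 / 4402634197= -2345.61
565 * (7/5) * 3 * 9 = 21357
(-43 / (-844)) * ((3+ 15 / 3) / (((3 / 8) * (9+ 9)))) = 344 / 5697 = 0.06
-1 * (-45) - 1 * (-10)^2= -55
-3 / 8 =-0.38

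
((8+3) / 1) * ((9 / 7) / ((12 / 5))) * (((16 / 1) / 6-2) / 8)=55 / 112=0.49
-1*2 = -2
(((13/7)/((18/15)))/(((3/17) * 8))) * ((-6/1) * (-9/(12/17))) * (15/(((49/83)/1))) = 23387325/10976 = 2130.77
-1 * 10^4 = -10000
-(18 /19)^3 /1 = -5832 /6859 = -0.85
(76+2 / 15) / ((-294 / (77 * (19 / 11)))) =-10849 / 315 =-34.44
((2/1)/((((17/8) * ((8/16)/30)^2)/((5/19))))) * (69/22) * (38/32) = 621000/187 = 3320.86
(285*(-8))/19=-120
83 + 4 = 87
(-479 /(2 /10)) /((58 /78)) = -3220.86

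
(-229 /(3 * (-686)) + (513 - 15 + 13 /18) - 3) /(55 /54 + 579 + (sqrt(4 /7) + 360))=466180293108 /883800366967 - 991853424 * sqrt(7) /6186602568769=0.53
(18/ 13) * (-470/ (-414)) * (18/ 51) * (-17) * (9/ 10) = -8.49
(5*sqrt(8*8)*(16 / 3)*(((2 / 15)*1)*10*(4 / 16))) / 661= 640 / 5949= 0.11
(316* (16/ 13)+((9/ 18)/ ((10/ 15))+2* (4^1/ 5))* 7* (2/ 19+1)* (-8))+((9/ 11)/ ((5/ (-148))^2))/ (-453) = 2480966366/ 10256675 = 241.89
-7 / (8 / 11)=-77 / 8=-9.62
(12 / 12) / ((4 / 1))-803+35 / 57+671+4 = -28987 / 228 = -127.14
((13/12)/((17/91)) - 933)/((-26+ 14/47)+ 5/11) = 97790033/2662812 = 36.72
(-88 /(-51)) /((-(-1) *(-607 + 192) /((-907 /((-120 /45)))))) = -1.41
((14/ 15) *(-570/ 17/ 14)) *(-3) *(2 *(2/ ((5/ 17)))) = 456/ 5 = 91.20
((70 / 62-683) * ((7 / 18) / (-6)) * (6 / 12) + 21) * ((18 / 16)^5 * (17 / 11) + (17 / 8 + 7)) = 206476621337 / 402259968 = 513.29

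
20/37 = 0.54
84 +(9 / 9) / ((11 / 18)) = 942 / 11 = 85.64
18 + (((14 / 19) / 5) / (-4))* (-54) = 1899 / 95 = 19.99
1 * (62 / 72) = 31 / 36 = 0.86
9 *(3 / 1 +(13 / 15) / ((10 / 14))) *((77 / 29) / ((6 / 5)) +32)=940574 / 725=1297.34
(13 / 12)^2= 169 / 144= 1.17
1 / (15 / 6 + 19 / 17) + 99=12211 / 123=99.28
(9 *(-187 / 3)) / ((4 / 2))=-561 / 2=-280.50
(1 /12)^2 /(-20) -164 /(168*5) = -3943 /20160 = -0.20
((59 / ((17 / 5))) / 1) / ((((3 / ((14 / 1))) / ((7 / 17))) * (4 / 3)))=14455 / 578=25.01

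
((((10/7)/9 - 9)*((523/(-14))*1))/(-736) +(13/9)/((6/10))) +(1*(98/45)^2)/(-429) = 122035184413/62659396800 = 1.95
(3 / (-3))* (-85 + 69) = 16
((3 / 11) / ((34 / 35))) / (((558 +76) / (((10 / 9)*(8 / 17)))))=700 / 3023229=0.00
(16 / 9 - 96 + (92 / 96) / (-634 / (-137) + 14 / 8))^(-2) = 48860100 / 432389098969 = 0.00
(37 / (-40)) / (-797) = 37 / 31880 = 0.00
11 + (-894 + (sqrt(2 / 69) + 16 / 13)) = -11463 / 13 + sqrt(138) / 69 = -881.60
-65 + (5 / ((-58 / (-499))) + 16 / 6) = -3361 / 174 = -19.32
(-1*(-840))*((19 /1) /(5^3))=3192 /25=127.68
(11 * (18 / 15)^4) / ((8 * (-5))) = -1782 / 3125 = -0.57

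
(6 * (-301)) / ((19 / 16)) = -28896 / 19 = -1520.84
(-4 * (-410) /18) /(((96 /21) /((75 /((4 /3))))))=1121.09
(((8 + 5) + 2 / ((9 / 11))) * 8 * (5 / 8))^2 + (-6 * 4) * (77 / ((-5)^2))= 11925937 / 2025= 5889.35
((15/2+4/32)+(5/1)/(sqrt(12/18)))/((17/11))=55 * sqrt(6)/34+671/136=8.90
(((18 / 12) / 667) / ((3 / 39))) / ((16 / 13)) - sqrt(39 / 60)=507 / 21344 - sqrt(65) / 10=-0.78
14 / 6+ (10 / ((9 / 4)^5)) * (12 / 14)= 341969 / 137781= 2.48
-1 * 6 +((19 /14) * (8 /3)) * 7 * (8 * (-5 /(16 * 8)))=-167 /12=-13.92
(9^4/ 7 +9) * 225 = 1490400/ 7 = 212914.29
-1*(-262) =262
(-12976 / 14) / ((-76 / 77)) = 17842 / 19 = 939.05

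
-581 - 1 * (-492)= -89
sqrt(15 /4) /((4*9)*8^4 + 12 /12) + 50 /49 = 1.02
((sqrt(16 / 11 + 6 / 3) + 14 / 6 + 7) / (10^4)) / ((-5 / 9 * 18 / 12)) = -7 / 6250 - 3 * sqrt(418) / 275000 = -0.00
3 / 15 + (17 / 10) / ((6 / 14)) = 25 / 6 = 4.17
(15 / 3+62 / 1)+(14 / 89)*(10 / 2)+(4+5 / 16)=102669 / 1424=72.10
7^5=16807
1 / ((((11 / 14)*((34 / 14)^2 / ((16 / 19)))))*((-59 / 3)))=-32928 / 3563659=-0.01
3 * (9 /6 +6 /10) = 6.30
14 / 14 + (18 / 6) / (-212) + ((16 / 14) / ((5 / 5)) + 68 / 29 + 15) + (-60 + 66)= 1096279 / 43036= 25.47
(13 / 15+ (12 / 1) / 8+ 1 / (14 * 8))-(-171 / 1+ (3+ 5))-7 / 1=266071 / 1680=158.38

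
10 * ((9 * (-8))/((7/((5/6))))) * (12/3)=-2400/7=-342.86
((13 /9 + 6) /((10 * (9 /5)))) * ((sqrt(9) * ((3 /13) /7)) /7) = 67 /11466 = 0.01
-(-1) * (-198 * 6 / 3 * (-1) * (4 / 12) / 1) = 132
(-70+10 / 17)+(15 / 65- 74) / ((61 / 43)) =-1636769 / 13481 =-121.41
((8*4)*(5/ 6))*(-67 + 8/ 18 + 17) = -35680/ 27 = -1321.48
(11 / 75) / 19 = 11 / 1425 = 0.01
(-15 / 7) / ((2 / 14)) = -15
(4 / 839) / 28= 1 / 5873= 0.00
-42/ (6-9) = 14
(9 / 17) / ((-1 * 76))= -9 / 1292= -0.01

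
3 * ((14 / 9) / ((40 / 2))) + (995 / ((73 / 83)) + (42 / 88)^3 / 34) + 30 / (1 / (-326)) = -27427735468997 / 3171400320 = -8648.46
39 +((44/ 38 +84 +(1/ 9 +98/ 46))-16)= 110.40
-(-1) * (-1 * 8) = -8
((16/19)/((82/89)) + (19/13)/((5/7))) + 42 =2276557/50635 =44.96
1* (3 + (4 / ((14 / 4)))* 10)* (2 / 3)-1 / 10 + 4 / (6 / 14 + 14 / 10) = 19667 / 1680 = 11.71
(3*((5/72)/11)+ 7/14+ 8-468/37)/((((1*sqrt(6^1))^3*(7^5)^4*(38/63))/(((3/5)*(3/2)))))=-121017*sqrt(6)/56414500139833929484160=-0.00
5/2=2.50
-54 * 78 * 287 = -1208844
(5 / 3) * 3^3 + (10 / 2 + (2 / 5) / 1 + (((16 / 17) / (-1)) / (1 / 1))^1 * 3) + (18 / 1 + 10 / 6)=17147 / 255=67.24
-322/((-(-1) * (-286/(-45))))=-7245/143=-50.66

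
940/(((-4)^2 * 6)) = 235/24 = 9.79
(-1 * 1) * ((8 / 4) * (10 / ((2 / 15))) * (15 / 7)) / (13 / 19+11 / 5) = -106875 / 959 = -111.44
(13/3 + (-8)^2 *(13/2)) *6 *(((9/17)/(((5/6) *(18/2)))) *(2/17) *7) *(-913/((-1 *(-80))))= -24177153/14450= -1673.16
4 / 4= 1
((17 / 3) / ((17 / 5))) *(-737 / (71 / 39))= -47905 / 71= -674.72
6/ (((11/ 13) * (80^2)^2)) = 39/ 225280000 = 0.00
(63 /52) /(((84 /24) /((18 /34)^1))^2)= 729 /26299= 0.03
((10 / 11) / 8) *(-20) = -25 / 11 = -2.27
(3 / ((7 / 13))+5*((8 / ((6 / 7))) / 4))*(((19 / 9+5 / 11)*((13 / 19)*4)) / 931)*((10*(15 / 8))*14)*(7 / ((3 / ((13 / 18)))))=388480300 / 6754671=57.51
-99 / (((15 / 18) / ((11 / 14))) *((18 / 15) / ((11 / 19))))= -11979 / 266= -45.03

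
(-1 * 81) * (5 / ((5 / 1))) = -81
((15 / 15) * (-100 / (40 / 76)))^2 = 36100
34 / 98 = 17 / 49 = 0.35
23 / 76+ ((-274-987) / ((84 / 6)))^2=15106713 / 1862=8113.16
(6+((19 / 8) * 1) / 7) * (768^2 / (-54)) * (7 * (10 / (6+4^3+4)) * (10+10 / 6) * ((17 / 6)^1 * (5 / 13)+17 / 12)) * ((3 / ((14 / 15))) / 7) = -8883520000 / 10101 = -879469.36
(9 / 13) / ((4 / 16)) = 2.77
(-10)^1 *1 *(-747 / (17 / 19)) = 141930 / 17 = 8348.82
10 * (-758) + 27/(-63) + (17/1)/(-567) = -4298120/567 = -7580.46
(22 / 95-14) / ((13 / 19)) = -1308 / 65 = -20.12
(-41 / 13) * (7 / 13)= -287 / 169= -1.70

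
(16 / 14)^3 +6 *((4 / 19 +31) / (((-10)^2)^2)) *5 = 10338197 / 6517000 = 1.59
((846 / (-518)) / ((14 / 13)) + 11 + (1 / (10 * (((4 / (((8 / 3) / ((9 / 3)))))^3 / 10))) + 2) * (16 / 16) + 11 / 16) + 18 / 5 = 1668688771 / 105734160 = 15.78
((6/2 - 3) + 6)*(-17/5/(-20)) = 51/50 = 1.02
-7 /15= -0.47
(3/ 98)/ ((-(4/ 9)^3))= -2187/ 6272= -0.35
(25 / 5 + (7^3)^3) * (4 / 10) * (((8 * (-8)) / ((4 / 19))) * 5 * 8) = -196279968768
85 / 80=17 / 16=1.06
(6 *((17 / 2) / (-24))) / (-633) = 17 / 5064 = 0.00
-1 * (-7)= 7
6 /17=0.35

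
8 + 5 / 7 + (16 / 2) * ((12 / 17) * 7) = 5741 / 119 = 48.24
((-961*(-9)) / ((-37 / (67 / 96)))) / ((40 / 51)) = -9851211 / 47360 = -208.01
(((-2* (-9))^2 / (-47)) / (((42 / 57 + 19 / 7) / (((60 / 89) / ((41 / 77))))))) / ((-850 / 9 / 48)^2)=-68803789824 / 105324279875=-0.65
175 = 175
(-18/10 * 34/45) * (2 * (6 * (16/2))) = -3264/25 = -130.56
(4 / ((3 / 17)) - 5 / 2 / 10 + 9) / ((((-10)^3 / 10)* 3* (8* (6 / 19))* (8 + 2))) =-7163 / 1728000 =-0.00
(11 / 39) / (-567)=-11 / 22113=-0.00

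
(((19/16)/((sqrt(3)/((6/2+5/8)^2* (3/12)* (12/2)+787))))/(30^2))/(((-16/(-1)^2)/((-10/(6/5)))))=1961921* sqrt(3)/10616832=0.32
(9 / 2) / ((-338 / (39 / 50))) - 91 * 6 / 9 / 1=-473281 / 7800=-60.68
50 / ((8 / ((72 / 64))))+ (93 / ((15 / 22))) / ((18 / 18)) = 22949 / 160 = 143.43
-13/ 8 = -1.62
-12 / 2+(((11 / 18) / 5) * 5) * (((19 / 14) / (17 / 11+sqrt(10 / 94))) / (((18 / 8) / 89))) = 119333033 / 7358526 - 2250721 * sqrt(235) / 7358526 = 11.53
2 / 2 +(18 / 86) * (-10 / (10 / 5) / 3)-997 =-42843 / 43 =-996.35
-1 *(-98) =98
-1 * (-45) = 45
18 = 18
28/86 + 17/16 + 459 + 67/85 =26969591/58480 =461.18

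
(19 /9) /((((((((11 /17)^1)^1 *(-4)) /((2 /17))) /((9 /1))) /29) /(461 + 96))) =-306907 /22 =-13950.32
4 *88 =352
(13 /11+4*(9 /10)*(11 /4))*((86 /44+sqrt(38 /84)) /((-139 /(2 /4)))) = -52417 /672760 - 1219*sqrt(798) /1284360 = -0.10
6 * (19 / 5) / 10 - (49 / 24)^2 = -27193 / 14400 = -1.89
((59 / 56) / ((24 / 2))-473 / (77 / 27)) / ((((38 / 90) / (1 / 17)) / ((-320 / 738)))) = 3575 / 357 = 10.01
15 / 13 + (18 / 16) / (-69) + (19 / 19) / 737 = 2007769 / 1762904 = 1.14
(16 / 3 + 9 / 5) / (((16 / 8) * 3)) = 1.19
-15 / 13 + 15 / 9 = 20 / 39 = 0.51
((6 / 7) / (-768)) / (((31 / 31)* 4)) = -1 / 3584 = -0.00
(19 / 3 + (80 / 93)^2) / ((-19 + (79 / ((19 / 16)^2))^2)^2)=1039003436159257 / 1429419847387630443921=0.00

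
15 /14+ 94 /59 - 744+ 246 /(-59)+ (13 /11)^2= -74370633 /99946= -744.11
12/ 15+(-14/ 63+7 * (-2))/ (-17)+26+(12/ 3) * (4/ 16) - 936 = -694133/ 765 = -907.36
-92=-92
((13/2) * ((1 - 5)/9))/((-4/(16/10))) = 52/45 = 1.16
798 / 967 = 0.83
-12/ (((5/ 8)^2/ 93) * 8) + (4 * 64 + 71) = -753/ 25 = -30.12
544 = 544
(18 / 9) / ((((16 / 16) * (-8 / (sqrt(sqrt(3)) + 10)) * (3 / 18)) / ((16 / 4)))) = -60 - 6 * 3^(1 / 4) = -67.90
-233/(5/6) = -1398/5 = -279.60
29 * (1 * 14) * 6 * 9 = 21924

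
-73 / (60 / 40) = -146 / 3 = -48.67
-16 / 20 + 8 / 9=4 / 45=0.09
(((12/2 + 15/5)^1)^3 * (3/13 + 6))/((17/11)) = 649539/221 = 2939.09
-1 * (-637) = 637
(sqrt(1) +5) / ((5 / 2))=2.40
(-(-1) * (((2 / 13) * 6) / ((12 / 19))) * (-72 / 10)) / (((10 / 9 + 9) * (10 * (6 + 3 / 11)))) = -11286 / 680225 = -0.02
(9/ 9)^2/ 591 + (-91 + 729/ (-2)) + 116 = -401287/ 1182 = -339.50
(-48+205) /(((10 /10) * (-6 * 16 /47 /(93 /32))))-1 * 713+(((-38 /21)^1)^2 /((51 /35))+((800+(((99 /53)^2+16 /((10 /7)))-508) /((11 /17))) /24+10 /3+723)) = -104833068884311 /508305853440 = -206.24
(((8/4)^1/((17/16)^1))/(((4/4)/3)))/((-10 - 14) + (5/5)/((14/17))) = -1344/5423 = -0.25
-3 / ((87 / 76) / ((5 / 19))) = -20 / 29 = -0.69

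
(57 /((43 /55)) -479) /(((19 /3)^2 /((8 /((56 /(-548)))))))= 86122584 /108661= 792.58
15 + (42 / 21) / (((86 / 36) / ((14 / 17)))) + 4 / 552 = 15.70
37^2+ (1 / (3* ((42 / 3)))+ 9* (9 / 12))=115565 / 84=1375.77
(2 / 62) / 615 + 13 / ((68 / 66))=8178919 / 648210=12.62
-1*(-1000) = 1000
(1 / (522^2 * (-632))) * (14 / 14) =-1 / 172209888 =-0.00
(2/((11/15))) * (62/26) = 930/143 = 6.50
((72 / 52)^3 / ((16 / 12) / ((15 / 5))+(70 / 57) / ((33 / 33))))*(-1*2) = -3.17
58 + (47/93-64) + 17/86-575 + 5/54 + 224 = -12820151/35991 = -356.20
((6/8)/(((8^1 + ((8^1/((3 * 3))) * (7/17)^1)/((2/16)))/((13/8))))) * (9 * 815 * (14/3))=102125205/26752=3817.48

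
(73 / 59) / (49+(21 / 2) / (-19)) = 2774 / 108619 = 0.03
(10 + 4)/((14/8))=8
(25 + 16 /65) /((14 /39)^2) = 191997 /980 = 195.92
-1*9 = -9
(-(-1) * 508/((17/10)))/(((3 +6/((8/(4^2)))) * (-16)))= -127/102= -1.25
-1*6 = -6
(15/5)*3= 9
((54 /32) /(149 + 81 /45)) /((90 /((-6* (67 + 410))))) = -4293 /12064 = -0.36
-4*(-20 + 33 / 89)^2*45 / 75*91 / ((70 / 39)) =-9284211378 / 198025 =-46884.04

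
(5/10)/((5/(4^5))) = 512/5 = 102.40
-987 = -987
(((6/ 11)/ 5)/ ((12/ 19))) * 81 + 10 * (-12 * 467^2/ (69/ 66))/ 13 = -63332585439/ 32890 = -1925587.88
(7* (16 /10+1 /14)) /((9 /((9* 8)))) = 468 /5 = 93.60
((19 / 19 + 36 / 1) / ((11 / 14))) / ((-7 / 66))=-444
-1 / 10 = -0.10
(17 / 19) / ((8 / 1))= 17 / 152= 0.11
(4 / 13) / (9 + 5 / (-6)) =24 / 637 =0.04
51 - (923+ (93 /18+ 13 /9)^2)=-296689 /324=-915.71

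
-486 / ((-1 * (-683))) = -486 / 683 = -0.71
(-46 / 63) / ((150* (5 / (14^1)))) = -46 / 3375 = -0.01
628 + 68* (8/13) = 669.85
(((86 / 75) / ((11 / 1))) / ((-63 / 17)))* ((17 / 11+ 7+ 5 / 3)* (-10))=2.87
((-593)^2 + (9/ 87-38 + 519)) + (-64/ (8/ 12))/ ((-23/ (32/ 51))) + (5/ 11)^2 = 483133069094/ 1372019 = 352132.93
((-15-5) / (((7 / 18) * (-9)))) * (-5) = -200 / 7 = -28.57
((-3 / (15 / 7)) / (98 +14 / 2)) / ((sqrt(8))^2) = -1 / 600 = -0.00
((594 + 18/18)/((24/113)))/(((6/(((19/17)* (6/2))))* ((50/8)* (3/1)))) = 15029/180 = 83.49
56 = 56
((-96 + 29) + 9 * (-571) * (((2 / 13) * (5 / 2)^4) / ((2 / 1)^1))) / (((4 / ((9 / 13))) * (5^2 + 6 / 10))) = -145161495 / 1384448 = -104.85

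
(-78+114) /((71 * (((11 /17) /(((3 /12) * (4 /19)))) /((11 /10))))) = 306 /6745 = 0.05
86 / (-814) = -43 / 407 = -0.11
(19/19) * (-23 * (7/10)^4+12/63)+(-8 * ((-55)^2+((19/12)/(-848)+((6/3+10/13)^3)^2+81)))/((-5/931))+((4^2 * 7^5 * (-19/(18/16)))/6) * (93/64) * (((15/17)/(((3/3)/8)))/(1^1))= -750628101432916221199/304426843630000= -2465709.31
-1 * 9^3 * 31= -22599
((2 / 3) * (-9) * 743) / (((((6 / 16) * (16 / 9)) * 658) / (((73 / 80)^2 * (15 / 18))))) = -11878341 / 1684480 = -7.05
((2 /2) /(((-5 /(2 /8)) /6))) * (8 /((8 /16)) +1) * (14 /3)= -119 /5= -23.80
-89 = -89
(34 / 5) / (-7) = -34 / 35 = -0.97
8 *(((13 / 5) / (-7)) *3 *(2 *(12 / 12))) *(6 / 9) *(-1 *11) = 4576 / 35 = 130.74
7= 7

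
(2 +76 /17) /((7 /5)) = 550 /119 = 4.62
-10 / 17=-0.59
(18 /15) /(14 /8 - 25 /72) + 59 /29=42323 /14645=2.89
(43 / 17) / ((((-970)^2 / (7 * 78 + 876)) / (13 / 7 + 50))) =11097999 / 55983550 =0.20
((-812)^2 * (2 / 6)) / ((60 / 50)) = 1648360 / 9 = 183151.11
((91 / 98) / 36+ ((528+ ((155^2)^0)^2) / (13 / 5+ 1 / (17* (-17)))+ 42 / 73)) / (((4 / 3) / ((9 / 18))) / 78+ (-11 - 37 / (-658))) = -4525856023 / 241639855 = -18.73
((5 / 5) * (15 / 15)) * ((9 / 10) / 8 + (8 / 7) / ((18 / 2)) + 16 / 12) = 7927 / 5040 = 1.57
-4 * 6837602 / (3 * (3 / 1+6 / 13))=-355555304 / 135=-2633742.99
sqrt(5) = 2.24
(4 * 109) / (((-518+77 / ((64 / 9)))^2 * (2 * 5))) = 892928 / 5267933405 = 0.00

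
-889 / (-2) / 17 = 889 / 34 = 26.15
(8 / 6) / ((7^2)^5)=4 / 847425747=0.00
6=6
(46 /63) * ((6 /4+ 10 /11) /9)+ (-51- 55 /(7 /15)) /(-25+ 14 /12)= 590299 /81081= 7.28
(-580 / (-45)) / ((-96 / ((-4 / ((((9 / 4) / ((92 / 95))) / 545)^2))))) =23330101888 / 789507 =29550.22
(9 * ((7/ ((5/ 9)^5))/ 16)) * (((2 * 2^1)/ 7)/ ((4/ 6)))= 1594323/ 25000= 63.77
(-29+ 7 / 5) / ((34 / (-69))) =4761 / 85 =56.01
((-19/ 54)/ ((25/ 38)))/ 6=-361/ 4050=-0.09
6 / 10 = 3 / 5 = 0.60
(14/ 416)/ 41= 7/ 8528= 0.00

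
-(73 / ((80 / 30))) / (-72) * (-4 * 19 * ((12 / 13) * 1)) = -1387 / 52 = -26.67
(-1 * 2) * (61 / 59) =-122 / 59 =-2.07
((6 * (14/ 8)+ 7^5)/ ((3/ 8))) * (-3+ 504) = 22468180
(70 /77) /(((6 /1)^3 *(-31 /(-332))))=415 /9207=0.05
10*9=90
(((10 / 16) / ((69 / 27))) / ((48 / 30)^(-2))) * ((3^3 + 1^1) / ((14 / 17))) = 2448 / 115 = 21.29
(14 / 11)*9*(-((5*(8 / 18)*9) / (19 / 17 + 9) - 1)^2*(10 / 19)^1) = -2222640 / 386441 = -5.75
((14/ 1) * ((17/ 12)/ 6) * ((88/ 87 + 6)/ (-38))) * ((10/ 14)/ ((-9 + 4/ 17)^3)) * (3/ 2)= 127369525/ 131232952728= 0.00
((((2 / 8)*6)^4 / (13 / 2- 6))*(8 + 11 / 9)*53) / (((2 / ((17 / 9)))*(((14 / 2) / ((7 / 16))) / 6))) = 1752.73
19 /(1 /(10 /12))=15.83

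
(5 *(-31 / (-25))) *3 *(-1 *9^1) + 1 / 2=-1669 / 10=-166.90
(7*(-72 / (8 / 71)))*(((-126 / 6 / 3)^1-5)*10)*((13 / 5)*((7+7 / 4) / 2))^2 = 555613695 / 8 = 69451711.88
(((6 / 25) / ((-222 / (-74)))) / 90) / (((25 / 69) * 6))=23 / 56250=0.00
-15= -15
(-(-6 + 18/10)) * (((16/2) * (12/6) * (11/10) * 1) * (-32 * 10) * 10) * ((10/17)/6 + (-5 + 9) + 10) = -56691712/17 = -3334806.59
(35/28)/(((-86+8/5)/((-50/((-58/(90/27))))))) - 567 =-567.04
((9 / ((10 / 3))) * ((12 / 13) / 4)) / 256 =81 / 33280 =0.00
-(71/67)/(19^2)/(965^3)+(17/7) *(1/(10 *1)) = 73899731704081/304293012903250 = 0.24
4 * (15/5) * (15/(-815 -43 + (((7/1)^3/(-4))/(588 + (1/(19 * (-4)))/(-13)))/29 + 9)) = -1516266450/7151765783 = -0.21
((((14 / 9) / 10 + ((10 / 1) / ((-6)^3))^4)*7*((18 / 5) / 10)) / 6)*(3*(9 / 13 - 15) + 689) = 6221412527869 / 147386304000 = 42.21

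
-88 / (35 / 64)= -5632 / 35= -160.91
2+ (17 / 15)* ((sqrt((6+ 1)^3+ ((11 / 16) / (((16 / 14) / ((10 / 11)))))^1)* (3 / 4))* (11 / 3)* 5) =2+ 187* sqrt(2443) / 32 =290.84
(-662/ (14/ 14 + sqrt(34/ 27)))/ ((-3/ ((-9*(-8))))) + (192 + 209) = -426169/ 7 + 47664*sqrt(102)/ 7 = 7887.69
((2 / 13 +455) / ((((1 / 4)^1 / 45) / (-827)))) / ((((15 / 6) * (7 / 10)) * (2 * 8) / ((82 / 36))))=-1003138595 / 182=-5511750.52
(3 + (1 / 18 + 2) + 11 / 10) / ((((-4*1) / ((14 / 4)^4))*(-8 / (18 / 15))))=665077 / 19200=34.64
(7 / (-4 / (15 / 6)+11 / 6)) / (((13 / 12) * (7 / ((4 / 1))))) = 1440 / 91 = 15.82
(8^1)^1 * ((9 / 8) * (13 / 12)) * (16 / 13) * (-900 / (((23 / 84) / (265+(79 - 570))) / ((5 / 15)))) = 68342400 / 23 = 2971408.70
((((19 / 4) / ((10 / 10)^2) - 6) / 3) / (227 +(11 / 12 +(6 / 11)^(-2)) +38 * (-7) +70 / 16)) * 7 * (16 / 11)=672 / 4807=0.14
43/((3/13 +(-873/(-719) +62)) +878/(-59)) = 23713339/26781514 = 0.89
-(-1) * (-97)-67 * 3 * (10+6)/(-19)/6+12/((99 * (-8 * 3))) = -258805/3762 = -68.79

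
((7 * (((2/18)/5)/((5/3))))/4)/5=7/1500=0.00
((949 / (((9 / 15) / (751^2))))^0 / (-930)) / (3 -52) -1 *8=-364559 / 45570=-8.00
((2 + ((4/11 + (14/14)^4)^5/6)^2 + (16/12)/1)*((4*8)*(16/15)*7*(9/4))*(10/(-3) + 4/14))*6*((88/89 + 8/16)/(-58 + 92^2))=-66739026317818880/9702334608222267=-6.88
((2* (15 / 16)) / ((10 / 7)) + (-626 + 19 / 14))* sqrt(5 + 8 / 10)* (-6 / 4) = 209439* sqrt(145) / 1120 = 2251.77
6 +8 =14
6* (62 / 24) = 31 / 2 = 15.50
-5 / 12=-0.42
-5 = -5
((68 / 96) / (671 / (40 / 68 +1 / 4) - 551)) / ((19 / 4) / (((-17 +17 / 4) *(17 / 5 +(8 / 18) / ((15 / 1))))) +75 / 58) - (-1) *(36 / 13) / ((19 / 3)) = 256938543323 / 584424225060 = 0.44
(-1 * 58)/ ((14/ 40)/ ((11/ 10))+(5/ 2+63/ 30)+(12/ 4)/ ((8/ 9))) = -6.99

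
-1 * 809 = -809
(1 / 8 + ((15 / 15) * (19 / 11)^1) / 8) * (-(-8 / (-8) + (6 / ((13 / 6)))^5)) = -82960185 / 1485172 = -55.86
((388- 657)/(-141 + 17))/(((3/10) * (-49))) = -1345/9114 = -0.15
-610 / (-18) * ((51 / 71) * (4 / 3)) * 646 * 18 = 26796080 / 71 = 377409.58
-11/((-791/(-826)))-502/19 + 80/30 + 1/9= -678817/19323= -35.13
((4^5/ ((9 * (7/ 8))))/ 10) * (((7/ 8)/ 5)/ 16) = 32/ 225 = 0.14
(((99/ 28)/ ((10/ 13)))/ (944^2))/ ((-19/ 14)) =-1287/ 338631680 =-0.00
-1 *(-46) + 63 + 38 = 147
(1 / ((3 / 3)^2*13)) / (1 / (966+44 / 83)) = 80222 / 1079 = 74.35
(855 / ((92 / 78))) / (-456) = -1.59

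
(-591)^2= 349281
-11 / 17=-0.65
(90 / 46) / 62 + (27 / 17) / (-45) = -0.00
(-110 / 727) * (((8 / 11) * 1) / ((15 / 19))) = -304 / 2181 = -0.14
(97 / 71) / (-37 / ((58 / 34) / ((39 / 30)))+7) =-28130 / 436437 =-0.06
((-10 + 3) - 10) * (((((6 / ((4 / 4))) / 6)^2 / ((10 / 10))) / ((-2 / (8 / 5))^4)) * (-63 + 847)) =-3411968 / 625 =-5459.15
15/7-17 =-104/7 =-14.86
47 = 47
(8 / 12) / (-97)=-2 / 291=-0.01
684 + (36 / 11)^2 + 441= 137421 / 121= 1135.71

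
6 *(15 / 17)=90 / 17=5.29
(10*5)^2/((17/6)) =882.35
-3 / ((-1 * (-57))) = -1 / 19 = -0.05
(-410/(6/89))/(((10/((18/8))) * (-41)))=33.38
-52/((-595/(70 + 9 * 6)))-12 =-692/595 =-1.16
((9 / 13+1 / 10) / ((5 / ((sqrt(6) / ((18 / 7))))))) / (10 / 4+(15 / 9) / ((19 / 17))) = 1957 * sqrt(6) / 126750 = 0.04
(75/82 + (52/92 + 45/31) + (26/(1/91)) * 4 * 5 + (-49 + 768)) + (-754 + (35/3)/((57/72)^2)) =998462660081/21106226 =47306.55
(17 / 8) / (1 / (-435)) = -7395 / 8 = -924.38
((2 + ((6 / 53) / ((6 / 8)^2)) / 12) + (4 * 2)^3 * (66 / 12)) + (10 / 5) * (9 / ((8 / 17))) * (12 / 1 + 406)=17941417 / 954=18806.52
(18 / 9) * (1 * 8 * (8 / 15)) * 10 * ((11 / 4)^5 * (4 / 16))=3355.23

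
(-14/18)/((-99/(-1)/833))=-5831/891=-6.54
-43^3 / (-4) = 79507 / 4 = 19876.75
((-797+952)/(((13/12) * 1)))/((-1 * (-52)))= 465/169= 2.75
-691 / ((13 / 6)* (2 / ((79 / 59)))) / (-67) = 163767 / 51389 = 3.19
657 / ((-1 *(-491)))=657 / 491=1.34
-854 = -854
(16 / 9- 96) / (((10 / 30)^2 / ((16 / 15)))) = -13568 / 15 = -904.53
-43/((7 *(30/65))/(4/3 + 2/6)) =-2795/126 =-22.18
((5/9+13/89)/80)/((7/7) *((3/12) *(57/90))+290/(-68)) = -4777/2236659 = -0.00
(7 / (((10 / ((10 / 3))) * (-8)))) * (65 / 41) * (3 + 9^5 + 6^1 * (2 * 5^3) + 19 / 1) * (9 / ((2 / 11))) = -909473565 / 656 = -1386392.63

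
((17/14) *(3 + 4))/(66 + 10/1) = 17/152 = 0.11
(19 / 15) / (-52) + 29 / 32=5503 / 6240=0.88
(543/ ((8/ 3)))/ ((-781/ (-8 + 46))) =-30951/ 3124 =-9.91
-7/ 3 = -2.33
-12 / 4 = -3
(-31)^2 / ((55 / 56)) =53816 / 55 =978.47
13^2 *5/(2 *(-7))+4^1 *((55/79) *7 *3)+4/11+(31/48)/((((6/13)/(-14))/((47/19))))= -49.97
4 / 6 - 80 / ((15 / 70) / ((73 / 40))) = -2042 / 3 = -680.67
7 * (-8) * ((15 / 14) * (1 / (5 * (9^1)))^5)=-4 / 12301875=-0.00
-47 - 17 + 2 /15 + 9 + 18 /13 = -10429 /195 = -53.48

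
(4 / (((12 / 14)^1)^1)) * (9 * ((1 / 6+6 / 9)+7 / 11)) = 679 / 11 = 61.73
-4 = -4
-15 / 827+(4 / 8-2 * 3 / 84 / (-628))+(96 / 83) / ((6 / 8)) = 1221554389 / 603491672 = 2.02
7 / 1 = 7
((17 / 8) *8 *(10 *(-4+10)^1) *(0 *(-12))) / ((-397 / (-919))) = 0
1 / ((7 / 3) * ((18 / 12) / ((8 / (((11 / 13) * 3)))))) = 208 / 231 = 0.90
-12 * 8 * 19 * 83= -151392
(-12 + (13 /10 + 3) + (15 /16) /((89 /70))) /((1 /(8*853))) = -21143311 /445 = -47513.06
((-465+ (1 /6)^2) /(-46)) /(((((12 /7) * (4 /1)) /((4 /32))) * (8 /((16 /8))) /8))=117173 /317952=0.37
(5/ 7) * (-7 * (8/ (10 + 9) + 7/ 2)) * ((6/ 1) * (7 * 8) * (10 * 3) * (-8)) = 30038400/ 19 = 1580968.42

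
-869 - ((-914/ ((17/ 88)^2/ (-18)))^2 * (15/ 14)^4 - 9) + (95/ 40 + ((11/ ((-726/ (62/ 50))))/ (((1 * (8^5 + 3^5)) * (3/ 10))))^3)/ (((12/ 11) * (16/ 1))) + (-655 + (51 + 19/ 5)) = -31289838055403108689568732993470605282448313/ 122173781041678152402859940928000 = -256109271470.68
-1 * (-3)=3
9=9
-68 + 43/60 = -4037/60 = -67.28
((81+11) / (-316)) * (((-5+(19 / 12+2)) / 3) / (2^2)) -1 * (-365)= 4152631 / 11376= 365.03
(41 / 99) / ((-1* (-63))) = 41 / 6237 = 0.01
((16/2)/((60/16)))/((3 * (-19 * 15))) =-32/12825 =-0.00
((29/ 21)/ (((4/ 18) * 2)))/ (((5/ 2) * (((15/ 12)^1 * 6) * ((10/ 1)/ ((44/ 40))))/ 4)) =319/ 4375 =0.07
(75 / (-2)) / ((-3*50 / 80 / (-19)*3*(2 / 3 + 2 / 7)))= -133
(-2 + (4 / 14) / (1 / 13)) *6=72 / 7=10.29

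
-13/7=-1.86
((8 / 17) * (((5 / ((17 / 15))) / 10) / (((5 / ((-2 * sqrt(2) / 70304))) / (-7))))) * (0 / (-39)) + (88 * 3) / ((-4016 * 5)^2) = 33 / 50400800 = 0.00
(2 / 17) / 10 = 1 / 85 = 0.01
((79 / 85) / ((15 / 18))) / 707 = 474 / 300475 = 0.00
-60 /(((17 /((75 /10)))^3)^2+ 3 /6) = -1366875000 /3100999457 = -0.44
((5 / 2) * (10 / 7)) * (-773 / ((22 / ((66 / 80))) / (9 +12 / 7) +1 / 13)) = -11305125 / 10507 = -1075.96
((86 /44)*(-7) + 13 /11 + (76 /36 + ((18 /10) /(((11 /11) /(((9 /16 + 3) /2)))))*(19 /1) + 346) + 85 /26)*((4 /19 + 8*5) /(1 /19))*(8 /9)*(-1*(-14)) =20012855086 /5265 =3801112.08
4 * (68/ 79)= 272/ 79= 3.44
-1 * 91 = -91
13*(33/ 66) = 6.50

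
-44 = -44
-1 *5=-5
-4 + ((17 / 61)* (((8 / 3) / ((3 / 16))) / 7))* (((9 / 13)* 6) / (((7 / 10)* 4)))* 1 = -122788 / 38857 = -3.16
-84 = -84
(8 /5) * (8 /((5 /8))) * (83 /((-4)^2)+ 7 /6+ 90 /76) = 8800 /57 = 154.39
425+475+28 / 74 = 33314 / 37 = 900.38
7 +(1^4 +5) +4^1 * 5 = 33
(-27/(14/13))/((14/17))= -5967/196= -30.44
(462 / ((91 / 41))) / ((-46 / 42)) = -56826 / 299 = -190.05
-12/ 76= -3/ 19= -0.16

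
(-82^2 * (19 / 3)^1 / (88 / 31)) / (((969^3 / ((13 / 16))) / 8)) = -0.00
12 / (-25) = -12 / 25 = -0.48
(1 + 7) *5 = 40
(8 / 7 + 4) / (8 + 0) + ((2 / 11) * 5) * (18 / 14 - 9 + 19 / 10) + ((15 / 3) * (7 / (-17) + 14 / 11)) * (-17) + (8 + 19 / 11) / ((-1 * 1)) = -13483 / 154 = -87.55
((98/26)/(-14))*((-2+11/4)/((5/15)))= -63/104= -0.61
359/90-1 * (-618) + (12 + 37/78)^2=2628283/3380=777.60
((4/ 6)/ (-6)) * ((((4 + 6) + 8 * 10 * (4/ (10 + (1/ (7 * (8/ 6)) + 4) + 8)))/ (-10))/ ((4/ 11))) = 5555/ 7428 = 0.75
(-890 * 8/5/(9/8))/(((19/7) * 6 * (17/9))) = -39872/969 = -41.15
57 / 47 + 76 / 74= 2.24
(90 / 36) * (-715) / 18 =-3575 / 36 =-99.31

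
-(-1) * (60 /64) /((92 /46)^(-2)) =15 /4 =3.75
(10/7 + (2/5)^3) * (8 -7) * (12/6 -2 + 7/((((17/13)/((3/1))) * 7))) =50934/14875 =3.42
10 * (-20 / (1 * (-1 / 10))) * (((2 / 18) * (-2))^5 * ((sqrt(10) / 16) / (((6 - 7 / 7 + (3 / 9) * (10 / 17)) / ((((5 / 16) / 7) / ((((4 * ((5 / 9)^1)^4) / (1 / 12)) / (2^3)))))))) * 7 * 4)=-68 * sqrt(10) / 2385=-0.09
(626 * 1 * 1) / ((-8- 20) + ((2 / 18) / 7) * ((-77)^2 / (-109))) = -614106 / 28315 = -21.69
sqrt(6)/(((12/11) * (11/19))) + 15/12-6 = -19/4 + 19 * sqrt(6)/12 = -0.87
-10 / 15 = -2 / 3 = -0.67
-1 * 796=-796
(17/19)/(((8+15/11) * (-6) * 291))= -187/3416922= -0.00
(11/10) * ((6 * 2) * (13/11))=78/5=15.60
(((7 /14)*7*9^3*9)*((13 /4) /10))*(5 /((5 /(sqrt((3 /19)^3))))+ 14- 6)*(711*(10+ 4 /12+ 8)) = 4669535871*sqrt(57) /5776+ 1556511957 /2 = 784359548.91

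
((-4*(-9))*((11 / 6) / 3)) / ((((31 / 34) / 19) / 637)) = 9053044 / 31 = 292033.68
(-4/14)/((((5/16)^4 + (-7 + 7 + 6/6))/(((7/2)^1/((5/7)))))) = -458752/330805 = -1.39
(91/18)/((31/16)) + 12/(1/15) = 50948/279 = 182.61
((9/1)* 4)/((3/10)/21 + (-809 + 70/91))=-10920/245159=-0.04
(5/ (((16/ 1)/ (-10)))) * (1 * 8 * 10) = -250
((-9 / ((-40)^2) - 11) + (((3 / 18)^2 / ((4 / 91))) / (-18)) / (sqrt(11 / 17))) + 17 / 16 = -9.99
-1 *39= -39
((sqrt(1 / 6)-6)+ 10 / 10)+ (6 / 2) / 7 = -32 / 7+ sqrt(6) / 6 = -4.16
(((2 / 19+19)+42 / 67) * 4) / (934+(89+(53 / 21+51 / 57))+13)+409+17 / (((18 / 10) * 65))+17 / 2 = 169754223173 / 406381599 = 417.72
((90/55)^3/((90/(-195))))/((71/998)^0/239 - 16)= 3020004/5088413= 0.59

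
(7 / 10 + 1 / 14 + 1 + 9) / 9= 377 / 315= 1.20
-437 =-437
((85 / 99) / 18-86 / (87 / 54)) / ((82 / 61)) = -168120331 / 4237596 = -39.67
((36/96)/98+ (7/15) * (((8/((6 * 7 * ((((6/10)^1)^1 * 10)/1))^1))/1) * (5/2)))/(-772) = -865/16341696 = -0.00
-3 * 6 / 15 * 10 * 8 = -96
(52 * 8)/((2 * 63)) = 208/63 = 3.30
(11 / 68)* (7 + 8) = 165 / 68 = 2.43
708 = 708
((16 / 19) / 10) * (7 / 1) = 56 / 95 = 0.59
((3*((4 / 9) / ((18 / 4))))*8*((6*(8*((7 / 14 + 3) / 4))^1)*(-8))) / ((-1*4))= 1792 / 9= 199.11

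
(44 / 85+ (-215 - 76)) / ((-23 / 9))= 222219 / 1955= 113.67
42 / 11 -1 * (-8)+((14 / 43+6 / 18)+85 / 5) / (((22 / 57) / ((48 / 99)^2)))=11627606 / 515097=22.57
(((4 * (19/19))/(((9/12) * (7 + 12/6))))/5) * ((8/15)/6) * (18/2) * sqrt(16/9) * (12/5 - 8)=-7168/10125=-0.71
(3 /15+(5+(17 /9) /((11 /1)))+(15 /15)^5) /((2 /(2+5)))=11039 /495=22.30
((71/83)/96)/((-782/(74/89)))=-2627/277278432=-0.00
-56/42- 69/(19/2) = -490/57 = -8.60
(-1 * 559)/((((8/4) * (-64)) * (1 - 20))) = -0.23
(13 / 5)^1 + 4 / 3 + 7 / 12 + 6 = 631 / 60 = 10.52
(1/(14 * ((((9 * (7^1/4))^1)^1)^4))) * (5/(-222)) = -320/12240050697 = -0.00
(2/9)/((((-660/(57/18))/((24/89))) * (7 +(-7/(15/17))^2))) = -95/23108316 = -0.00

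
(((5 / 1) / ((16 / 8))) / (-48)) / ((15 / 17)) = -17 / 288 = -0.06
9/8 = 1.12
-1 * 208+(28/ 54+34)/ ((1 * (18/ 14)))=-44020/ 243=-181.15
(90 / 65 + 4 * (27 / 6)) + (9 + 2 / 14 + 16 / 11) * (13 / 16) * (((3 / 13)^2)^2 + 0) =3283407 / 169169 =19.41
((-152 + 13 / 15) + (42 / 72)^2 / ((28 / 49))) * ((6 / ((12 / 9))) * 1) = -433549 / 640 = -677.42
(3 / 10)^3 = 27 / 1000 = 0.03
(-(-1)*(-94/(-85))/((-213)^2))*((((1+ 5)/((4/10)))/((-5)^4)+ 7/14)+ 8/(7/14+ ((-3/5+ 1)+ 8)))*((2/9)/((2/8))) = 3967928/128706181875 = 0.00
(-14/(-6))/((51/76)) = 532/153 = 3.48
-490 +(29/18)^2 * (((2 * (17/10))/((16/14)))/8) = -50703121/103680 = -489.03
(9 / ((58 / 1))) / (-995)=-9 / 57710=-0.00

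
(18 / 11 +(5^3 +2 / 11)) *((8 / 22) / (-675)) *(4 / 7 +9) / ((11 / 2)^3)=-66464 / 16910355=-0.00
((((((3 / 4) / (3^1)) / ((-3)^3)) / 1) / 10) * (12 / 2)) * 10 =-1 / 18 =-0.06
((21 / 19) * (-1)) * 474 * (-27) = 268758 / 19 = 14145.16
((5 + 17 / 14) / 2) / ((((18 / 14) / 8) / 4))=232 / 3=77.33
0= 0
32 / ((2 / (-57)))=-912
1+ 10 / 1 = 11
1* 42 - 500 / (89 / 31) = -11762 / 89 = -132.16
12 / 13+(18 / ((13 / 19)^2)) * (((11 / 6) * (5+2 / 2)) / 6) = 12069 / 169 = 71.41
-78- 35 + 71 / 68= -7613 / 68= -111.96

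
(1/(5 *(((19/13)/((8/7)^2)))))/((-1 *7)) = -832/32585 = -0.03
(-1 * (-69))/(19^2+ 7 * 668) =1/73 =0.01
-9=-9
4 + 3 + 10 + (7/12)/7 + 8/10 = 1073/60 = 17.88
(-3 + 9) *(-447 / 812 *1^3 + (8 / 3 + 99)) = 246319 / 406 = 606.70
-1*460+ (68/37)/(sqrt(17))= -460+ 4*sqrt(17)/37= -459.55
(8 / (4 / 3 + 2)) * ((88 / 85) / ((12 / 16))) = 1408 / 425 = 3.31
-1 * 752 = -752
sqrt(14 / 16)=sqrt(14) / 4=0.94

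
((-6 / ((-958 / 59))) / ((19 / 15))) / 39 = 0.01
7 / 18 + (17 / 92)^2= 32225 / 76176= 0.42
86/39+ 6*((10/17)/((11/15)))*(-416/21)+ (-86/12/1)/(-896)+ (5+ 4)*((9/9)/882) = -2839541519/30494464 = -93.12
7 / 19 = 0.37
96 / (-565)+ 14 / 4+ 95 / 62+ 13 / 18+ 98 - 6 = 30765487 / 315270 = 97.58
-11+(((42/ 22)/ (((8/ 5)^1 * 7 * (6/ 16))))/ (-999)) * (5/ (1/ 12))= -40393/ 3663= -11.03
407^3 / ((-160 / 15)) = -202257429 / 32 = -6320544.66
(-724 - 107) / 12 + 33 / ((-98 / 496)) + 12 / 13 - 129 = -928357 / 2548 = -364.35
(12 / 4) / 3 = 1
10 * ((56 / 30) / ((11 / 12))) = 224 / 11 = 20.36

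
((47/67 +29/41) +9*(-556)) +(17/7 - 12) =-96378875/19229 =-5012.16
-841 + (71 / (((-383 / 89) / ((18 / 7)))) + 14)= -2330929 / 2681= -869.43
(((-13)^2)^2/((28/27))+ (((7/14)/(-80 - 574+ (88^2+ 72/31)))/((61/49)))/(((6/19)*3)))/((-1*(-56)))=93080711223013/189264245184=491.80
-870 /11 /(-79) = 870 /869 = 1.00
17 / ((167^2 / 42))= 714 / 27889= 0.03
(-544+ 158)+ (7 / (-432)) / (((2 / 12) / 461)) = -31019 / 72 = -430.82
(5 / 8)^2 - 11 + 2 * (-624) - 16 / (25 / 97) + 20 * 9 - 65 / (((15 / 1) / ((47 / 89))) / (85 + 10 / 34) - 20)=-487821415283 / 428897600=-1137.38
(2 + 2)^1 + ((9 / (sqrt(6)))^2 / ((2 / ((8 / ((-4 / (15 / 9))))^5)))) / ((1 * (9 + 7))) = -3053 / 18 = -169.61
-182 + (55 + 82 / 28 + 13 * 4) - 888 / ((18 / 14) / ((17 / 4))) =-126311 / 42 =-3007.40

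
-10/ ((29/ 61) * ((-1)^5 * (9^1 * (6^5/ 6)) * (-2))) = -305/ 338256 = -0.00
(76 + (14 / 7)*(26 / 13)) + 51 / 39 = 1057 / 13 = 81.31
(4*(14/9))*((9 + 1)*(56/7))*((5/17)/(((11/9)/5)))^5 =287043750000000/228669389707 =1255.28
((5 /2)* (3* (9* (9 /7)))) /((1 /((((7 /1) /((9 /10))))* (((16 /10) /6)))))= 180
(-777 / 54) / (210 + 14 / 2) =-37 / 558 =-0.07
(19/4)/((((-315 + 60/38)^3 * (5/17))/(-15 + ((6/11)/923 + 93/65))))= 127169447257/17867279763815625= 0.00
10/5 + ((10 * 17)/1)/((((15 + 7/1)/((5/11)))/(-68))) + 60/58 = -827452/3509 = -235.81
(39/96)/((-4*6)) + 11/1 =10.98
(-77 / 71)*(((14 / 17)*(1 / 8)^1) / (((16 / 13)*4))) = -7007 / 308992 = -0.02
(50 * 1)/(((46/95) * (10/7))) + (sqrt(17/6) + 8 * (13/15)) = 80.90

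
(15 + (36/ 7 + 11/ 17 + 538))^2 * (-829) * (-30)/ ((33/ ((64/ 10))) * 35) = 234598671056896/ 5451985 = 43029955.34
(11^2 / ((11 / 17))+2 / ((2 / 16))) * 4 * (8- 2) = 4872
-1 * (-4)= 4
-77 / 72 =-1.07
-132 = -132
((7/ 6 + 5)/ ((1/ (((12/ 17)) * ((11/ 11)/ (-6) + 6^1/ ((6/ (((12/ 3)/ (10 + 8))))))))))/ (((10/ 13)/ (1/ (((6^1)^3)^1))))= 481/ 330480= 0.00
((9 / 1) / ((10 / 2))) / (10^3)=9 / 5000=0.00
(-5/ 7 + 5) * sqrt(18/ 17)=90 * sqrt(34)/ 119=4.41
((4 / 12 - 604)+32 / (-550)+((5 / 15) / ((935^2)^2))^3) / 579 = -7276828604003851479208086629696748046874 / 6978814558142159392961920804461181640625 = -1.04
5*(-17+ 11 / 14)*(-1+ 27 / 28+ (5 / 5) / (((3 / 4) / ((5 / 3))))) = -625385 / 3528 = -177.26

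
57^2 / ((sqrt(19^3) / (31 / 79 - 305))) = -216576*sqrt(19) / 79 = -11949.78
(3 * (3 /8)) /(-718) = -9 /5744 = -0.00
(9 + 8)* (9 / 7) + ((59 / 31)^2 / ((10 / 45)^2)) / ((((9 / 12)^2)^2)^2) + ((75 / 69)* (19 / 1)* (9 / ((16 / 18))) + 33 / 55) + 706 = 837285931409 / 501296040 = 1670.24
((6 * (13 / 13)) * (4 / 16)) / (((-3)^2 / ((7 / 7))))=1 / 6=0.17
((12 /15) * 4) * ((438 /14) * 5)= 3504 /7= 500.57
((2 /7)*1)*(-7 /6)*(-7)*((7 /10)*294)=2401 /5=480.20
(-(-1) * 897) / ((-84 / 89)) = -950.39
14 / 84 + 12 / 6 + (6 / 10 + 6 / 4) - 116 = -1676 / 15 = -111.73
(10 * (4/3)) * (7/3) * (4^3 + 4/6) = 54320/27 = 2011.85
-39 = -39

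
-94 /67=-1.40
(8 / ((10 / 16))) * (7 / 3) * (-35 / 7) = -448 / 3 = -149.33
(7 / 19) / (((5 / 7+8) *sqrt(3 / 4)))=98 *sqrt(3) / 3477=0.05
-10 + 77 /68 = -8.87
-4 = -4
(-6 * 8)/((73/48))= -2304/73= -31.56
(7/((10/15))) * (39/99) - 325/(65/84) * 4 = -36869/22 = -1675.86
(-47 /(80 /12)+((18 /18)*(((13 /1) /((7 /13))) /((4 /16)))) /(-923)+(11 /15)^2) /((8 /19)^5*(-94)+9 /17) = 124585389167711 /13454056242900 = 9.26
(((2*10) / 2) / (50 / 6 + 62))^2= 900 / 44521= 0.02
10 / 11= 0.91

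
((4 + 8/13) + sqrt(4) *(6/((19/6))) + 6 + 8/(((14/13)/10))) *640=98141440/1729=56761.97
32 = 32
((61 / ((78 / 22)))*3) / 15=671 / 195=3.44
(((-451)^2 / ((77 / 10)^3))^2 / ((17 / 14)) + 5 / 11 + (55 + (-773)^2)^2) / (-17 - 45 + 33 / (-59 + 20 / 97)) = -7823182734113279712863 / 1370537756357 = -5708111796.14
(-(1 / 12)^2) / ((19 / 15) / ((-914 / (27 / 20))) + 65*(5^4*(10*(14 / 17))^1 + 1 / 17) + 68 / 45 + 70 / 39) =-0.00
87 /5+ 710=3637 /5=727.40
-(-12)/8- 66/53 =27/106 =0.25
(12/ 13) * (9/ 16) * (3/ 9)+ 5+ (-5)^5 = -162231/ 52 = -3119.83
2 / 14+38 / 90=178 / 315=0.57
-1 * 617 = -617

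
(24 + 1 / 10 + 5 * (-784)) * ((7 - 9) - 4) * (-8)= -935016 / 5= -187003.20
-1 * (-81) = 81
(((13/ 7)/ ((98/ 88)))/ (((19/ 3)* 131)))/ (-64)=-429/ 13659632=-0.00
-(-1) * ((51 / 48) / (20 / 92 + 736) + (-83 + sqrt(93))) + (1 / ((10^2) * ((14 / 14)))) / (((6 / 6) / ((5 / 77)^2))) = -19046168475 / 229476016 + sqrt(93) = -73.35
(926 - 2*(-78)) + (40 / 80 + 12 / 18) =6499 / 6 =1083.17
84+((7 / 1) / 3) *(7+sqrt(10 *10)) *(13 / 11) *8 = 15148 / 33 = 459.03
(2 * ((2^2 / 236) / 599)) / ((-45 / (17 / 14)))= -17 / 11132415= -0.00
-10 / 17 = -0.59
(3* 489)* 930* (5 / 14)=3410775 / 7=487253.57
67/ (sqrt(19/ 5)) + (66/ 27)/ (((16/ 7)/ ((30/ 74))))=34.80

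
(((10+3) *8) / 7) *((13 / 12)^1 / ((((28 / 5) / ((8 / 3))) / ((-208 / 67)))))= -703040 / 29547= -23.79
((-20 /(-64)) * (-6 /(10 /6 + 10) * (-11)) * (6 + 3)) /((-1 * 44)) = -81 /224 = -0.36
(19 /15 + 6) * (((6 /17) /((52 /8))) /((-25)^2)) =436 /690625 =0.00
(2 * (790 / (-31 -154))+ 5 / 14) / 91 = -4239 / 47138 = -0.09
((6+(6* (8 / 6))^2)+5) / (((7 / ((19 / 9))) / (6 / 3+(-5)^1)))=-475 / 7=-67.86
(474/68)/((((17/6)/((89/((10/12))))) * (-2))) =-189837/1445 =-131.38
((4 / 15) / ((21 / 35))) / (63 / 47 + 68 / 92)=1081 / 5058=0.21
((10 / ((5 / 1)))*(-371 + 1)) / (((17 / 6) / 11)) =-48840 / 17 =-2872.94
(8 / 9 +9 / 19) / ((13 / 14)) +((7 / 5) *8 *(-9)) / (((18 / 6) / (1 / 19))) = -3346 / 11115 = -0.30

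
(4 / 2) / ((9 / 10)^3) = 2000 / 729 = 2.74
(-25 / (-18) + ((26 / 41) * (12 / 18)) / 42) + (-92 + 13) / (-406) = 13263 / 8323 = 1.59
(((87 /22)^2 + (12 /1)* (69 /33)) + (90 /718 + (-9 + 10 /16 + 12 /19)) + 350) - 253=859089299 /6602728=130.11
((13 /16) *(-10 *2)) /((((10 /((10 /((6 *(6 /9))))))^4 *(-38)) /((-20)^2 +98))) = 16185 /19456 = 0.83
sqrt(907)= 30.12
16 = 16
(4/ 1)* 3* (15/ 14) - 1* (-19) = 223/ 7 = 31.86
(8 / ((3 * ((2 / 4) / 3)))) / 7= 16 / 7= 2.29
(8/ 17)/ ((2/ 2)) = 8/ 17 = 0.47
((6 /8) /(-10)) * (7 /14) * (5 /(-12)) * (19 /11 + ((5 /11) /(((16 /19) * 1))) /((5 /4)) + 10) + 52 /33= 14917 /8448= 1.77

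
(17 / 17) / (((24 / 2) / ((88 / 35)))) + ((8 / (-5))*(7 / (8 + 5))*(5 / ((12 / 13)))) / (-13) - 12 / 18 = -134 / 1365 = -0.10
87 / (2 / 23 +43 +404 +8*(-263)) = -667 / 12703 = -0.05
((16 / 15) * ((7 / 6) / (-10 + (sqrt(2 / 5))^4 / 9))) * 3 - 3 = -3789 / 1123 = -3.37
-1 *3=-3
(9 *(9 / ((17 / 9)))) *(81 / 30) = 19683 / 170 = 115.78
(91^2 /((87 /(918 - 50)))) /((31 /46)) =10665928 /87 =122596.87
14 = 14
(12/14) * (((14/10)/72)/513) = 1/30780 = 0.00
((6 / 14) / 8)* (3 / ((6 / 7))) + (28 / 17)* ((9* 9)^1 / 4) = 33.54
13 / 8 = 1.62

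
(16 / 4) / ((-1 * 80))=-0.05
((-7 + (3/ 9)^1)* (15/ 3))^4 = 100000000/ 81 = 1234567.90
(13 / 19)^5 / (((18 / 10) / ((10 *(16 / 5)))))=59406880 / 22284891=2.67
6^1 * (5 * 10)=300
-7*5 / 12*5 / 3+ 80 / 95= -2749 / 684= -4.02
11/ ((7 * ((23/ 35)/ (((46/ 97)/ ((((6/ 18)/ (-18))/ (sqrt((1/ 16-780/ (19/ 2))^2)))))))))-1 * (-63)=-36572949/ 7372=-4961.06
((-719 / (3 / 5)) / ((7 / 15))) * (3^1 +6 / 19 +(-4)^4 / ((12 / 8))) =-178258075 / 399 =-446762.09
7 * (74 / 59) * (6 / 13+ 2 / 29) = 103600 / 22243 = 4.66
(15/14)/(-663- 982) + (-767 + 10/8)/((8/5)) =-35270493/73696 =-478.59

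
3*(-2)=-6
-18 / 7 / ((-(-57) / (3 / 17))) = -18 / 2261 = -0.01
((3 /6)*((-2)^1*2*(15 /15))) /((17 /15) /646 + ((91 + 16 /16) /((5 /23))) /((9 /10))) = -3420 /804083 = -0.00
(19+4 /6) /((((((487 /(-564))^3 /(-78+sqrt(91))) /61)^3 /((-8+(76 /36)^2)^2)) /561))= 90019299460835446321639962725316690444288 /1540851022625543030745127 -3330114612218520653343662823276751355904 * sqrt(91) /1540851022625543030745127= 37805102418993207.31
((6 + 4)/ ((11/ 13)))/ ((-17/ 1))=-130/ 187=-0.70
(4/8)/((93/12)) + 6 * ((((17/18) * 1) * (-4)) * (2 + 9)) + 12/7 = -161158/651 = -247.55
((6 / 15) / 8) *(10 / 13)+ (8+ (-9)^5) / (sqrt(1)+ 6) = -1535059 / 182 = -8434.39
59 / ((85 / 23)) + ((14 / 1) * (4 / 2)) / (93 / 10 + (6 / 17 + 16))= 903211 / 52955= 17.06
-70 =-70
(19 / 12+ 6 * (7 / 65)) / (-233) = -1739 / 181740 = -0.01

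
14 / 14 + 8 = 9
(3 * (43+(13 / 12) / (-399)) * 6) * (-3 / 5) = -464.37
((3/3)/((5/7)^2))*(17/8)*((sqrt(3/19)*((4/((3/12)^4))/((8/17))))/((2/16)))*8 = 14500864*sqrt(57)/475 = 230482.36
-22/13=-1.69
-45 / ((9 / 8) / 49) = -1960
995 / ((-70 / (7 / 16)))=-199 / 32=-6.22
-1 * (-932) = 932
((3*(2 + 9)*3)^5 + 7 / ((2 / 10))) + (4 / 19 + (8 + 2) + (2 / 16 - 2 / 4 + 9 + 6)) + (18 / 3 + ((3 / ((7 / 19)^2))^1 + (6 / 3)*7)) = 70829739675783 / 7448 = 9509900600.94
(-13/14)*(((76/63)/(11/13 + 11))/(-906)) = 3211/30765042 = 0.00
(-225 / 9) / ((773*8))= -25 / 6184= -0.00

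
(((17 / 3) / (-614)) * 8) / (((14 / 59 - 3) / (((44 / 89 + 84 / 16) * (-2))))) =-4102270 / 13360947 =-0.31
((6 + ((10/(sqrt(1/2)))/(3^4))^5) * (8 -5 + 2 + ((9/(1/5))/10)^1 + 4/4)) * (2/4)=31.50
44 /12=11 /3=3.67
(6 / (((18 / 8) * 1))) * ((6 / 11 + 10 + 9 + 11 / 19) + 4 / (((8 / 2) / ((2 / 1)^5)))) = 87152 / 627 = 139.00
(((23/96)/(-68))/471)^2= 529/9453706297344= 0.00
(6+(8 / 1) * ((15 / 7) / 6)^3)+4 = 3555 / 343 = 10.36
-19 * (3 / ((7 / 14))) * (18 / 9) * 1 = -228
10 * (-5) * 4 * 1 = -200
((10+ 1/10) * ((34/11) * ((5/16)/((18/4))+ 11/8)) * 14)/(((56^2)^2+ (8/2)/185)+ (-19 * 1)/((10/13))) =0.00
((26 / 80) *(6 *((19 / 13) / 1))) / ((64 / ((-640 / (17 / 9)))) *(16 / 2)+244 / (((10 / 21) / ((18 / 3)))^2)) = 2565 / 34862336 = 0.00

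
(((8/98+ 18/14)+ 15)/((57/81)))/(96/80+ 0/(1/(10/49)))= 18045/931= 19.38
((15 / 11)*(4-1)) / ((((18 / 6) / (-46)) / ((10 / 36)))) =-575 / 33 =-17.42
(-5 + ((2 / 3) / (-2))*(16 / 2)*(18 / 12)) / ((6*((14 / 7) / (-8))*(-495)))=-2 / 165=-0.01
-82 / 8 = -41 / 4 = -10.25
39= 39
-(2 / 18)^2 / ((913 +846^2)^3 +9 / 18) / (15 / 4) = -8 / 894312724937274640485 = -0.00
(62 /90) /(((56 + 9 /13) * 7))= 0.00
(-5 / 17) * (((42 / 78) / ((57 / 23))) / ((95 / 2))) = -0.00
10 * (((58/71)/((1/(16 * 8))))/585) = 14848/8307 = 1.79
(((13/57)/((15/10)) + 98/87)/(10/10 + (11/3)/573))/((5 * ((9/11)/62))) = 82586108/4289535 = 19.25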